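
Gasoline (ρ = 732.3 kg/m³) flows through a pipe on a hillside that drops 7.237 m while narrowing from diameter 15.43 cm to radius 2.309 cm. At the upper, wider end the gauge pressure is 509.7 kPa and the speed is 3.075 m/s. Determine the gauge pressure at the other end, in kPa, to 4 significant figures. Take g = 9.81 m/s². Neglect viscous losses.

Mass conservation (A₁v₁ = A₂v₂) gives v₂ = 3.075 × 187.0/16.75 = 34.33 m/s.
Applying Bernoulli between the two ends and solving for P₂: P₂ = P₁ + ½ρ(v₁² − v₂²) − ρgΔh.
P₂ = 509700 + ½·732.3·(3.075² − 34.33²) − 732.3·9.81·(−7.237) = 509700 + (-428100) − (-51990) = 133600 Pa.

P₂ ≈ 133.6 kPa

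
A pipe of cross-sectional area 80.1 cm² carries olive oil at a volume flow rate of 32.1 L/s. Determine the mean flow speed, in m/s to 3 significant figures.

Q = 32.1 L/s = 0.0321 m³/s.
v = Q/A = 0.0321 / 0.00801 = 4.01 m/s.

v ≈ 4.01 m/s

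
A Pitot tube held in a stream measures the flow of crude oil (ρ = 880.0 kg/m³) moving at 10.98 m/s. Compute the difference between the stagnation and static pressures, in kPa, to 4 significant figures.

Bernoulli between the free stream and the stagnation point: ½ρv² = P_stag − P_static.
ΔP = ½·880.0·10.98² = 53050 Pa.

53.05 kPa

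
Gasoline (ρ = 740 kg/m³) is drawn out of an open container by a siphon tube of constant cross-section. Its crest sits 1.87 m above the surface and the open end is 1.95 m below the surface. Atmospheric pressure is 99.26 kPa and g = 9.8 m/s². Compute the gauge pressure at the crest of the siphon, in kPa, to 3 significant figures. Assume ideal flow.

P_gauge = -27.7 kPa

From the surface to the outlet (both open to atmosphere, surface at rest): v = √(2g·h_out) = √(2·9.8·1.95) = 6.18 m/s.
Continuity keeps v the same throughout the tube; from surface to crest, P_atm + 0 = P_top + ½ρv² + ρg·h_top.
P_top = 99260 − ½·740·6.18² − 740·9.8·1.87 = 71600 Pa. So P_gauge = P_top − P_atm = -27700 Pa.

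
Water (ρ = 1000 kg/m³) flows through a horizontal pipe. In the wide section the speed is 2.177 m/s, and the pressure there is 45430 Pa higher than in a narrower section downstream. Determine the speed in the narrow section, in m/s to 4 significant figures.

With h₁ = h₂, rearranging Bernoulli gives v₂ = √(v₁² + 2ΔP/ρ).
v₂ = √(2.177² + 2·45430/1000) = √(4.739 + 90.86) = 9.777 m/s.

v₂ = 9.777 m/s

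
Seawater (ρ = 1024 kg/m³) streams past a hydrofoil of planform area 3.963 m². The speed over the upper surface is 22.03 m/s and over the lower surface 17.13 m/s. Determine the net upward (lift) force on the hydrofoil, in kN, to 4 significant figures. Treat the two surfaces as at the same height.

F = 389.3 kN

From P + ½ρv² = const at equal height, P_low − P_up = ½ρ(v_up² − v_low²).
ΔP = ½·1024·(22.03² − 17.13²) = 98240 Pa.
Lift = ΔP · A = 98240 × 3.963 = 389300 N.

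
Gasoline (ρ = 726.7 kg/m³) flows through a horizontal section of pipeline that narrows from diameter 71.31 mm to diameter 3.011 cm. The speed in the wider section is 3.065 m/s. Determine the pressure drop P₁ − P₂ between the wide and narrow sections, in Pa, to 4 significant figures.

By continuity, v₂ = v₁·A₁/A₂ = 3.065·(39.94/7.121) = 17.19 m/s.
Along the horizontal streamline, P + ½ρv² is constant.
P₁ − P₂ = ½·726.7·(17.19² − 3.065²) = ½·726.7·286.1 = 104000 Pa.

ΔP ≈ 104000 Pa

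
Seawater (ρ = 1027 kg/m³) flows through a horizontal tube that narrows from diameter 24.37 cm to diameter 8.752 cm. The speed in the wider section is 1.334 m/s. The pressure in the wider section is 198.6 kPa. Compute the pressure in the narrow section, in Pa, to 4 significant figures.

144600 Pa

Mass conservation (A₁v₁ = A₂v₂) gives v₂ = 1.334 × 466.4/60.16 = 10.34 m/s.
The pipe is horizontal, so Bernoulli reduces to P₁ + ½ρv₁² = P₂ + ½ρv₂².
P₂ = P₁ − ½ρ(v₂² − v₁²) = 198600 − ½·1027·(10.34² − 1.334²) = 198600 − 54020 = 144600 Pa.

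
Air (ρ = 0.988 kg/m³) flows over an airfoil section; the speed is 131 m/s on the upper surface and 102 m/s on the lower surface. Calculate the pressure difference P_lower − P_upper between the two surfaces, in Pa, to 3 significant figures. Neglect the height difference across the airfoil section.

The pressure is lower where the speed is higher: ΔP = ½ρ(v_up² − v_low²).
ΔP = ½·0.988·(131² − 102²) = 3340 Pa.

3340 Pa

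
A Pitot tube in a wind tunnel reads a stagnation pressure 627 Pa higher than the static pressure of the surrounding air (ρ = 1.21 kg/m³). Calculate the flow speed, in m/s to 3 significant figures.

The dynamic pressure equals the rise in static pressure at the stagnation point: ΔP = ½ρv².
v = √(2ΔP/ρ) = √(2·627/1.21) = 32.2 m/s.

v ≈ 32.2 m/s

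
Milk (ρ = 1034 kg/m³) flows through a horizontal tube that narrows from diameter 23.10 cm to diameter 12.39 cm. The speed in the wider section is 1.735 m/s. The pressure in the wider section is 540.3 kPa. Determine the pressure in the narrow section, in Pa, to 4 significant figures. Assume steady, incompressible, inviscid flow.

P₂ ≈ 523100 Pa

By continuity, v₂ = v₁·A₁/A₂ = 1.735·(419.1/120.6) = 6.031 m/s.
Along the horizontal streamline, P + ½ρv² is constant.
P₂ = P₁ − ½ρ(v₂² − v₁²) = 540300 − ½·1034·(6.031² − 1.735²) = 540300 − 17250 = 523100 Pa.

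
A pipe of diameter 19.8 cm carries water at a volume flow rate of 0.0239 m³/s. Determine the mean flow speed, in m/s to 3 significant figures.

v ≈ 0.776 m/s

Q = 0.0239 m³/s = 0.0239 m³/s.
v = Q/A = 0.0239 / 0.0308 = 0.776 m/s.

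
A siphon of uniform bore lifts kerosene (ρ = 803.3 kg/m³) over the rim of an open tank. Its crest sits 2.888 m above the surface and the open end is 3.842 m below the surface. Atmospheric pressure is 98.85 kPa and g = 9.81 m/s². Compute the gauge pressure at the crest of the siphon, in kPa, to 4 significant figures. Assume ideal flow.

P_gauge ≈ -53.03 kPa

Bernoulli surface→outlet gives ½v² = g·h_out, so v = √(2·9.81·3.842) = 8.682 m/s.
The bore is uniform, so the speed at the crest is the same v. Bernoulli surface→crest: P_atm = P_top + ½ρv² + ρg·h_top.
P_top = 98850 − ½·803.3·8.682² − 803.3·9.81·2.888 = 45820 Pa. So P_gauge = P_top − P_atm = -53030 Pa.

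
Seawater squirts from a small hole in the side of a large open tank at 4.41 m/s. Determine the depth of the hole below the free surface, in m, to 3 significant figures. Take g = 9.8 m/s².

Inverting v = √(2gh) gives h = v² / 2g.
h = 4.41²/(2·9.8) = 19.4/19.60 = 0.992 m.

h ≈ 0.992 m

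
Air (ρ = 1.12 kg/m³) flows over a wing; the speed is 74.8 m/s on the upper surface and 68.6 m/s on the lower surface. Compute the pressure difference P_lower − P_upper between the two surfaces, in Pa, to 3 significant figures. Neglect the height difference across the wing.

Bernoulli (same height): P_lower − P_upper = ½ρ(v_upper² − v_lower²).
ΔP = ½·1.12·(74.8² − 68.6²) = 498 Pa.

498 Pa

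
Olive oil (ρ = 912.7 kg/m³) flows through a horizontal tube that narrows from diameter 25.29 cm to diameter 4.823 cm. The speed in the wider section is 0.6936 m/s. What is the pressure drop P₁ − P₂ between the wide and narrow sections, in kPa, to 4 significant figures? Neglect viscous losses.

165.8 kPa

The volume flow rate is constant, so v₂ = (A₁/A₂)v₁ = (502.3/18.27)·0.6936 = 19.07 m/s.
With no height change, Bernoulli's equation is P₁ + ½ρv₁² = P₂ + ½ρv₂².
P₁ − P₂ = ½·912.7·(19.07² − 0.6936²) = ½·912.7·363.2 = 165800 Pa.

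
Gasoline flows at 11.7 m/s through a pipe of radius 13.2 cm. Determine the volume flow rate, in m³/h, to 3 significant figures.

Q = A·v = 0.0547 m² × 11.7 m/s = 0.640 m³/s.
Converting: 0.640 m³/s × 3600 = 2310 m³/h.

Q = 2310 m³/h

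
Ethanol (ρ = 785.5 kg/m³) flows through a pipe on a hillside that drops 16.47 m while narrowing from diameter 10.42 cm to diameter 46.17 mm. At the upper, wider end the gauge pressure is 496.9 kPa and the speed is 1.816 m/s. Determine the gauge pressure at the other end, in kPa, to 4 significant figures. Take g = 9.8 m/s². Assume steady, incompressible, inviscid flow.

The volume flow rate is constant, so v₂ = (A₁/A₂)v₁ = (85.28/16.74)·1.816 = 9.250 m/s.
Applying Bernoulli between the two ends and solving for P₂: P₂ = P₁ + ½ρ(v₁² − v₂²) − ρgΔh.
P₂ = 496900 + ½·785.5·(1.816² − 9.250²) − 785.5·9.8·(−16.47) = 496900 + (-32310) − (-126800) = 591400 Pa.

P₂ = 591.4 kPa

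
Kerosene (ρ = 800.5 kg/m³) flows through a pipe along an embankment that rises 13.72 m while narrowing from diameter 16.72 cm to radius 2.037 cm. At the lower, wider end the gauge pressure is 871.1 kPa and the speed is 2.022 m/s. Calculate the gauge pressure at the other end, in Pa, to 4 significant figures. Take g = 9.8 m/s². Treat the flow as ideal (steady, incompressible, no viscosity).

Continuity gives A₁v₁ = A₂v₂, so v₂ = (219.6 cm²)/(13.04 cm²) × 2.022 m/s = 34.06 m/s.
Bernoulli: P₁ + ½ρv₁² + ρg h₁ = P₂ + ½ρv₂² + ρg h₂, so P₂ = P₁ + ½ρ(v₁² − v₂²) − ρg(h₂ − h₁).
P₂ = 871100 + ½·800.5·(2.022² − 34.06²) − 800.5·9.8·(+13.72) = 871100 + (-462600) − (107600) = 300900 Pa.

P₂ ≈ 300900 Pa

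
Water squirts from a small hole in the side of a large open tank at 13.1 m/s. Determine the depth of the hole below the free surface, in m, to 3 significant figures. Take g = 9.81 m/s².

h ≈ 8.75 m

For a small hole in a large open tank, ½v² = gh, giving h = v²/(2g).
h = 13.1²/(2·9.81) = 172/19.62 = 8.75 m.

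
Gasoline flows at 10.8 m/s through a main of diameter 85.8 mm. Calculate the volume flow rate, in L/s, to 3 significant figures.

Q = A·v = 0.00578 m² × 10.8 m/s = 0.0624 m³/s.
Converting: 0.0624 m³/s × 1000 = 62.4 L/s.

Q ≈ 62.4 L/s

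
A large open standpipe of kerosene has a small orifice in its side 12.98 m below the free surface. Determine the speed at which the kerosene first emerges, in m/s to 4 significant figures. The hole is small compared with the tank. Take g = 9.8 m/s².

Torricelli's result v = √(2gh) gives v = √(2·9.8·12.98) = 15.95 m/s.

v ≈ 15.95 m/s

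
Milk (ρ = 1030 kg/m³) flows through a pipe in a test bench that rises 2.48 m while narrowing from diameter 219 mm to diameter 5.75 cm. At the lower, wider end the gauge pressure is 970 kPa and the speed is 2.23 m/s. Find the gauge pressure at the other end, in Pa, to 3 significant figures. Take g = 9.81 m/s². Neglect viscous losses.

P₂ ≈ 409000 Pa

Mass conservation (A₁v₁ = A₂v₂) gives v₂ = 2.23 × 377/26.0 = 32.3 m/s.
Bernoulli: P₁ + ½ρv₁² + ρg h₁ = P₂ + ½ρv₂² + ρg h₂, so P₂ = P₁ + ½ρ(v₁² − v₂²) − ρg(h₂ − h₁).
P₂ = 970000 + ½·1030·(2.23² − 32.3²) − 1030·9.81·(+2.48) = 970000 + (-536000) − (25100) = 409000 Pa.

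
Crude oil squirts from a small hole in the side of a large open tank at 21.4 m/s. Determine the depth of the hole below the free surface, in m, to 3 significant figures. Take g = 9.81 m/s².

h = 23.3 m

Torricelli: v = √(2gh), so h = v²/(2g).
h = 21.4²/(2·9.81) = 458/19.62 = 23.3 m.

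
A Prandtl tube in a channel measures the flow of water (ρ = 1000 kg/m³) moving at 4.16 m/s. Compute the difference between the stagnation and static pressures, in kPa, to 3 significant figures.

The dynamic pressure equals the rise in static pressure at the stagnation point: ΔP = ½ρv².
ΔP = ½·1000·4.16² = 8650 Pa.

ΔP ≈ 8.65 kPa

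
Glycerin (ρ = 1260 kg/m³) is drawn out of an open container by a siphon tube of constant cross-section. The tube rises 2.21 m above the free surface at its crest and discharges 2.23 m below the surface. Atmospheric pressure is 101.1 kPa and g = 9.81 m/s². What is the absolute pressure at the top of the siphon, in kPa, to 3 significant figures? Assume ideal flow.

The outlet speed comes from Torricelli: v = √(2g·2.23) = 6.61 m/s.
With constant cross-section the crest speed equals v; applying Bernoulli from the surface up to the crest, P_top = P_atm − ½ρv² − ρg·h_top.
P_top = 101100 − ½·1260·6.61² − 1260·9.81·2.21 = 46200 Pa.

P_top = 46.2 kPa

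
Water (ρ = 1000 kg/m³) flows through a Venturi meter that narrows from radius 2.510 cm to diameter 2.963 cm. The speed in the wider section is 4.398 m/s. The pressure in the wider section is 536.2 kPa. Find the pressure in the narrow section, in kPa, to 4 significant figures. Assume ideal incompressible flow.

By continuity, v₂ = v₁·A₁/A₂ = 4.398·(19.79/6.895) = 12.62 m/s.
The pipe is horizontal, so Bernoulli reduces to P₁ + ½ρv₁² = P₂ + ½ρv₂².
P₂ = P₁ − ½ρ(v₂² − v₁²) = 536200 − ½·1000·(12.62² − 4.398²) = 536200 − 70010 = 466200 Pa.

466.2 kPa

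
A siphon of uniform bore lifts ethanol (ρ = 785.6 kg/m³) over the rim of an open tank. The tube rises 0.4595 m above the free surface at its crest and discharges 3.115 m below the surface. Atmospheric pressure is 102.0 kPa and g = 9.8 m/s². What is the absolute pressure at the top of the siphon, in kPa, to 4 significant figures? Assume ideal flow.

From the surface to the outlet (both open to atmosphere, surface at rest): v = √(2g·h_out) = √(2·9.8·3.115) = 7.814 m/s.
With constant cross-section the crest speed equals v; applying Bernoulli from the surface up to the crest, P_top = P_atm − ½ρv² − ρg·h_top.
P_top = 102000 − ½·785.6·7.814² − 785.6·9.8·0.4595 = 74480 Pa.

P_top = 74.48 kPa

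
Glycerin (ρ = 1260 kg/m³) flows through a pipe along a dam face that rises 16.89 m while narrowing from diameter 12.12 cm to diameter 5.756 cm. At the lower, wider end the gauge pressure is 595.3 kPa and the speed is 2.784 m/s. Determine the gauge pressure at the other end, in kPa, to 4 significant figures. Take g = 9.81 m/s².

295.4 kPa

The volume flow rate is constant, so v₂ = (A₁/A₂)v₁ = (115.4/26.02)·2.784 = 12.34 m/s.
Energy conservation along the streamline gives P₂ = P₁ − ½ρ(v₂² − v₁²) − ρg(h₂ − h₁).
P₂ = 595300 + ½·1260·(2.784² − 12.34²) − 1260·9.81·(+16.89) = 595300 + (-91100) − (208800) = 295400 Pa.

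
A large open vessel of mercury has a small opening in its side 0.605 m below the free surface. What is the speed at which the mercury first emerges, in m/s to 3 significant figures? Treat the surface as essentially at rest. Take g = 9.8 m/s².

3.44 m/s

Bernoulli from surface to hole (P equal, v_surface ≈ 0): v = √(2gh) = √(2×9.8×0.605) = 3.44 m/s.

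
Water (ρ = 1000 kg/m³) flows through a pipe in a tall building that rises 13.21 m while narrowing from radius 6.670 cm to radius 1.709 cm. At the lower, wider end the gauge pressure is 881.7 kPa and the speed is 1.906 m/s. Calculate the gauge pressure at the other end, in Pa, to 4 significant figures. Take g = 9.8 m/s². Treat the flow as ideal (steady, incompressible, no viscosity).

P₂ ≈ 332600 Pa

Mass conservation (A₁v₁ = A₂v₂) gives v₂ = 1.906 × 139.8/9.176 = 29.03 m/s.
Bernoulli: P₁ + ½ρv₁² + ρg h₁ = P₂ + ½ρv₂² + ρg h₂, so P₂ = P₁ + ½ρ(v₁² − v₂²) − ρg(h₂ − h₁).
P₂ = 881700 + ½·1000·(1.906² − 29.03²) − 1000·9.8·(+13.21) = 881700 + (-419600) − (129500) = 332600 Pa.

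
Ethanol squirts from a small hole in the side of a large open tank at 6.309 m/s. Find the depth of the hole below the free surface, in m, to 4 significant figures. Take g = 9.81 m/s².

For a small hole in a large open tank, ½v² = gh, giving h = v²/(2g).
h = 6.309²/(2·9.81) = 39.80/19.62 = 2.029 m.

h ≈ 2.029 m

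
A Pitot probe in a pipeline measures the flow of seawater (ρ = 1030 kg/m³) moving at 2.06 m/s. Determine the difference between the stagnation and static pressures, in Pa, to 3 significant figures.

Bernoulli between the free stream and the stagnation point: ½ρv² = P_stag − P_static.
ΔP = ½·1030·2.06² = 2190 Pa.

2190 Pa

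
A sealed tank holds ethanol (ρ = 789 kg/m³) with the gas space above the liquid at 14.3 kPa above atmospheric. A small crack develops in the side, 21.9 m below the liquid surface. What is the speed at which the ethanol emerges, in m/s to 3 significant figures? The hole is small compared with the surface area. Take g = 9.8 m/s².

Take point 1 at the surface (v₁ ≈ 0) and point 2 at the hole (at atmospheric pressure). Bernoulli: P₁ + ρg h = P_atm + ½ρv₂².
With P₁ − P_atm = 14300 Pa, v₂ = √(2gh + 2ΔP/ρ) = √(2·9.8·21.9 + 2·14300/789) = 21.6 m/s.

v ≈ 21.6 m/s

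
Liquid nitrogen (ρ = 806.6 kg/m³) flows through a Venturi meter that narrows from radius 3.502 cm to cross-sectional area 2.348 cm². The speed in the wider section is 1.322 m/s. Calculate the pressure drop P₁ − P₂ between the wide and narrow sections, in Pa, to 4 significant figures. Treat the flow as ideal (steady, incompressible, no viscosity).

Continuity gives A₁v₁ = A₂v₂, so v₂ = (38.53 cm²)/(2.348 cm²) × 1.322 m/s = 21.69 m/s.
With no height change, Bernoulli's equation is P₁ + ½ρv₁² = P₂ + ½ρv₂².
P₁ − P₂ = ½·806.6·(21.69² − 1.322²) = ½·806.6·468.8 = 189100 Pa.

ΔP = 189100 Pa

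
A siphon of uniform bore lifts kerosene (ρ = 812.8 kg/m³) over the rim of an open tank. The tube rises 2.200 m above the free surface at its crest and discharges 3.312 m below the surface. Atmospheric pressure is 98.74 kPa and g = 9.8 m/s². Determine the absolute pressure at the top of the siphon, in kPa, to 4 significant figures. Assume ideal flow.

From the surface to the outlet (both open to atmosphere, surface at rest): v = √(2g·h_out) = √(2·9.8·3.312) = 8.057 m/s.
Continuity keeps v the same throughout the tube; from surface to crest, P_atm + 0 = P_top + ½ρv² + ρg·h_top.
P_top = 98740 − ½·812.8·8.057² − 812.8·9.8·2.200 = 54830 Pa.

P_top ≈ 54.83 kPa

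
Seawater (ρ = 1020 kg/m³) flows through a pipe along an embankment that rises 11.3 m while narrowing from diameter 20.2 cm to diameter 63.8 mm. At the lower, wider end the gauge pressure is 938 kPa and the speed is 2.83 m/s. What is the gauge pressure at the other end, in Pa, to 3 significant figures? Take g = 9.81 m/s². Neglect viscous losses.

P₂ ≈ 419000 Pa

The volume flow rate is constant, so v₂ = (A₁/A₂)v₁ = (320/32.0)·2.83 = 28.4 m/s.
Bernoulli: P₁ + ½ρv₁² + ρg h₁ = P₂ + ½ρv₂² + ρg h₂, so P₂ = P₁ + ½ρ(v₁² − v₂²) − ρg(h₂ − h₁).
P₂ = 938000 + ½·1020·(2.83² − 28.4²) − 1020·9.81·(+11.3) = 938000 + (-406000) − (113000) = 419000 Pa.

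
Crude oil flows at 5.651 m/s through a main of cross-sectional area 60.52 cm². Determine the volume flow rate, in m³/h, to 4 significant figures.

Q ≈ 123.1 m³/h

Q = A·v = 0.006052 m² × 5.651 m/s = 0.03420 m³/s.
Converting: 0.03420 m³/s × 3600 = 123.1 m³/h.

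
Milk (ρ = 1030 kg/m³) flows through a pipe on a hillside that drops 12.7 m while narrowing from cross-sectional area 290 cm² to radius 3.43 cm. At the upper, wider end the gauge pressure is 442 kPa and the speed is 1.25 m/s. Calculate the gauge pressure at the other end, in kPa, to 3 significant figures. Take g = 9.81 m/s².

P₂ = 522 kPa

By continuity, v₂ = v₁·A₁/A₂ = 1.25·(290/37.0) = 9.81 m/s.
Energy conservation along the streamline gives P₂ = P₁ − ½ρ(v₂² − v₁²) − ρg(h₂ − h₁).
P₂ = 442000 + ½·1030·(1.25² − 9.81²) − 1030·9.81·(−12.7) = 442000 + (-48700) − (-128000) = 522000 Pa.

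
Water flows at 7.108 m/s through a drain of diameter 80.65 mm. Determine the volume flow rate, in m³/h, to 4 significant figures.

Q = A·v = 0.005109 m² × 7.108 m/s = 0.03631 m³/s.
Converting: 0.03631 m³/s × 3600 = 130.7 m³/h.

Q ≈ 130.7 m³/h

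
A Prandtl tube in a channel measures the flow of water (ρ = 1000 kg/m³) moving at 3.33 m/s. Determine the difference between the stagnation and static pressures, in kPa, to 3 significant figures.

ΔP ≈ 5.54 kPa

Bernoulli between the free stream and the stagnation point: ½ρv² = P_stag − P_static.
ΔP = ½·1000·3.33² = 5540 Pa.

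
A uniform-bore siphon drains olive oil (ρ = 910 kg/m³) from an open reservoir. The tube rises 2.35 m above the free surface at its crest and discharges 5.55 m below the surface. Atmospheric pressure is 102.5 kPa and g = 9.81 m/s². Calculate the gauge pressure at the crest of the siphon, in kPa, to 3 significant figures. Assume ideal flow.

-70.5 kPa

The outlet speed comes from Torricelli: v = √(2g·5.55) = 10.4 m/s.
Continuity keeps v the same throughout the tube; from surface to crest, P_atm + 0 = P_top + ½ρv² + ρg·h_top.
P_top = 102500 − ½·910·10.4² − 910·9.81·2.35 = 32000 Pa. So P_gauge = P_top − P_atm = -70500 Pa.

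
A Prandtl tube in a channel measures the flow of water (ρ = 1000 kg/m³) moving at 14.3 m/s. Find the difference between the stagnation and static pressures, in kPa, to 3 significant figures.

ΔP ≈ 102 kPa

The dynamic pressure equals the rise in static pressure at the stagnation point: ΔP = ½ρv².
ΔP = ½·1000·14.3² = 102000 Pa.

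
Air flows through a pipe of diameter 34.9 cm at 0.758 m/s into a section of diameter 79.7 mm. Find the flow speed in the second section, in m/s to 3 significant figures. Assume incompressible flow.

v₂ ≈ 14.5 m/s

By continuity, v₂ = v₁·A₁/A₂ = 0.758·(957/49.9) = 14.5 m/s.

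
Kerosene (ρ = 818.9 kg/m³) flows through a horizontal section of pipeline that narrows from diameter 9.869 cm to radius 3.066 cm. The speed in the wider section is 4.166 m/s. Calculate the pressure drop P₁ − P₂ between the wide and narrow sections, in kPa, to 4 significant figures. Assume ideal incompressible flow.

ΔP = 40.57 kPa

Continuity gives A₁v₁ = A₂v₂, so v₂ = (76.50 cm²)/(29.53 cm²) × 4.166 m/s = 10.79 m/s.
The pipe is horizontal, so Bernoulli reduces to P₁ + ½ρv₁² = P₂ + ½ρv₂².
P₁ − P₂ = ½·818.9·(10.79² − 4.166²) = ½·818.9·99.09 = 40570 Pa.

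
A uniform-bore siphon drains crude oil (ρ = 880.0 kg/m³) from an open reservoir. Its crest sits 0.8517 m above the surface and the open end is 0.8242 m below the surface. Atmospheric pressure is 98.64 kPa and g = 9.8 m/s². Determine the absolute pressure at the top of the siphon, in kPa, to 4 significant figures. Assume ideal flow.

Bernoulli surface→outlet gives ½v² = g·h_out, so v = √(2·9.8·0.8242) = 4.019 m/s.
Continuity keeps v the same throughout the tube; from surface to crest, P_atm + 0 = P_top + ½ρv² + ρg·h_top.
P_top = 98640 − ½·880.0·4.019² − 880.0·9.8·0.8517 = 84190 Pa.

P_top ≈ 84.19 kPa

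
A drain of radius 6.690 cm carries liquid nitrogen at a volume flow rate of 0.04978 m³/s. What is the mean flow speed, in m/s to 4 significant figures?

3.540 m/s

Q = 0.04978 m³/s = 0.04978 m³/s.
v = Q/A = 0.04978 / 0.01406 = 3.540 m/s.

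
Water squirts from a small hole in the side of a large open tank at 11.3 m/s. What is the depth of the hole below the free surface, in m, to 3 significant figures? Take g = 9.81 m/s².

h ≈ 6.51 m

Torricelli: v = √(2gh), so h = v²/(2g).
h = 11.3²/(2·9.81) = 128/19.62 = 6.51 m.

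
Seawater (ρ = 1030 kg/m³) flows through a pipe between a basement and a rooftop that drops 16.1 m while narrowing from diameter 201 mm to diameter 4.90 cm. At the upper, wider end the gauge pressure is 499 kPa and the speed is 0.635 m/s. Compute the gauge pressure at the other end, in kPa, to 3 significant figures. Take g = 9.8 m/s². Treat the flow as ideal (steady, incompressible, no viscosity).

P₂ = 603 kPa

The volume flow rate is constant, so v₂ = (A₁/A₂)v₁ = (317/18.9)·0.635 = 10.7 m/s.
Energy conservation along the streamline gives P₂ = P₁ − ½ρ(v₂² − v₁²) − ρg(h₂ − h₁).
P₂ = 499000 + ½·1030·(0.635² − 10.7²) − 1030·9.8·(−16.1) = 499000 + (-58600) − (-163000) = 603000 Pa.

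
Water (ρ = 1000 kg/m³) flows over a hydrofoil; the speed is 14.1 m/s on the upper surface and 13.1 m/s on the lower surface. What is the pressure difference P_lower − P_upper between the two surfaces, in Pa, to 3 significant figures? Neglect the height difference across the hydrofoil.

The pressure is lower where the speed is higher: ΔP = ½ρ(v_up² − v_low²).
ΔP = ½·1000·(14.1² − 13.1²) = 13600 Pa.

13600 Pa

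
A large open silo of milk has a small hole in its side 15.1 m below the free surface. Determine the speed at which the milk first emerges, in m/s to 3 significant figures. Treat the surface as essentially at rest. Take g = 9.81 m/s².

With the surface at rest and both surface and jet at atmospheric pressure, Bernoulli gives ρg h = ½ρv², so v = √(2gh) = √(2·9.81·15.1) = 17.2 m/s.

v ≈ 17.2 m/s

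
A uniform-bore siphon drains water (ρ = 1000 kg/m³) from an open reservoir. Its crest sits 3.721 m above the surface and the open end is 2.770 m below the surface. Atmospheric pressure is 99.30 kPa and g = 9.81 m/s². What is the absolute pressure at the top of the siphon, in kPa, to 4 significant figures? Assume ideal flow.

P_top = 35.62 kPa

The outlet speed comes from Torricelli: v = √(2g·2.770) = 7.372 m/s.
The bore is uniform, so the speed at the crest is the same v. Bernoulli surface→crest: P_atm = P_top + ½ρv² + ρg·h_top.
P_top = 99300 − ½·1000·7.372² − 1000·9.81·3.721 = 35620 Pa.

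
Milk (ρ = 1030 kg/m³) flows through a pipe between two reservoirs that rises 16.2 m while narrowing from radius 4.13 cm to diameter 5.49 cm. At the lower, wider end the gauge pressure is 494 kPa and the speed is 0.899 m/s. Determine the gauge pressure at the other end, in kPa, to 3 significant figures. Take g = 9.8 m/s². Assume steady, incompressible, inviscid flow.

P₂ = 329 kPa

By continuity, v₂ = v₁·A₁/A₂ = 0.899·(53.6/23.7) = 2.04 m/s.
Energy conservation along the streamline gives P₂ = P₁ − ½ρ(v₂² − v₁²) − ρg(h₂ − h₁).
P₂ = 494000 + ½·1030·(0.899² − 2.04²) − 1030·9.8·(+16.2) = 494000 + (-1720) − (164000) = 329000 Pa.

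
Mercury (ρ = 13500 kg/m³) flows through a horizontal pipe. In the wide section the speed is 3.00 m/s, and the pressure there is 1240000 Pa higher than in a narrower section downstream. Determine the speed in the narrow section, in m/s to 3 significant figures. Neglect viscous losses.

v₂ ≈ 13.9 m/s

Horizontal Bernoulli: P₁ + ½ρv₁² = P₂ + ½ρv₂², so v₂² = v₁² + 2(P₁ − P₂)/ρ.
v₂ = √(3.00² + 2·1240000/13500) = √(9.00 + 184) = 13.9 m/s.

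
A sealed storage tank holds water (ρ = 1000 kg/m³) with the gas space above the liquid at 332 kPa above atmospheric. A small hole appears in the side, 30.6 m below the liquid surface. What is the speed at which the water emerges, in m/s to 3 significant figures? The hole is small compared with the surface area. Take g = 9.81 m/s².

v = 35.6 m/s

Take point 1 at the surface (v₁ ≈ 0) and point 2 at the hole (at atmospheric pressure). Bernoulli: P₁ + ρg h = P_atm + ½ρv₂².
With P₁ − P_atm = 332000 Pa, v₂ = √(2gh + 2ΔP/ρ) = √(2·9.81·30.6 + 2·332000/1000) = 35.6 m/s.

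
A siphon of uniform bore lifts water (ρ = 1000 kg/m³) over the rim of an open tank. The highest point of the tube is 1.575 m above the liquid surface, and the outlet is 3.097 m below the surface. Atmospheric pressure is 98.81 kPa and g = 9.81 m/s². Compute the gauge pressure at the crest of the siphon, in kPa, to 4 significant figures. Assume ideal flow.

-45.83 kPa

The outlet speed comes from Torricelli: v = √(2g·3.097) = 7.795 m/s.
With constant cross-section the crest speed equals v; applying Bernoulli from the surface up to the crest, P_top = P_atm − ½ρv² − ρg·h_top.
P_top = 98810 − ½·1000·7.795² − 1000·9.81·1.575 = 52980 Pa. So P_gauge = P_top − P_atm = -45830 Pa.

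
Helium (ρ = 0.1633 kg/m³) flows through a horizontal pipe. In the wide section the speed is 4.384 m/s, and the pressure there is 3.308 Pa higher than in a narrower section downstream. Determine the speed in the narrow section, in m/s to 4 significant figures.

Horizontal Bernoulli: P₁ + ½ρv₁² = P₂ + ½ρv₂², so v₂² = v₁² + 2(P₁ − P₂)/ρ.
v₂ = √(4.384² + 2·3.308/0.1633) = √(19.22 + 40.51) = 7.729 m/s.

v₂ ≈ 7.729 m/s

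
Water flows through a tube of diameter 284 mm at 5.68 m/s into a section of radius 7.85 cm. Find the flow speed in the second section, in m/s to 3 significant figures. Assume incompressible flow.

v₂ ≈ 18.6 m/s

Mass conservation (A₁v₁ = A₂v₂) gives v₂ = 5.68 × 633/194 = 18.6 m/s.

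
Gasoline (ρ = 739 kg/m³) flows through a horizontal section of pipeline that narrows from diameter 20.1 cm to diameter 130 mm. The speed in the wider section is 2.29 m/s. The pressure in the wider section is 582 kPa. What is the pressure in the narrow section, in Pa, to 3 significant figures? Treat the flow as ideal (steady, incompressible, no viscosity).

P₂ ≈ 573000 Pa

Continuity gives A₁v₁ = A₂v₂, so v₂ = (317 cm²)/(133 cm²) × 2.29 m/s = 5.47 m/s.
With no height change, Bernoulli's equation is P₁ + ½ρv₁² = P₂ + ½ρv₂².
P₂ = P₁ − ½ρ(v₂² − v₁²) = 582000 − ½·739·(5.47² − 2.29²) = 582000 − 9140 = 573000 Pa.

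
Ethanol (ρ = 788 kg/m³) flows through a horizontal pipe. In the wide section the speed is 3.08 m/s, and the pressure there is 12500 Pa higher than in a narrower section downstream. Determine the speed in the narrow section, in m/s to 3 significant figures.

v₂ ≈ 6.42 m/s

With h₁ = h₂, rearranging Bernoulli gives v₂ = √(v₁² + 2ΔP/ρ).
v₂ = √(3.08² + 2·12500/788) = √(9.49 + 31.7) = 6.42 m/s.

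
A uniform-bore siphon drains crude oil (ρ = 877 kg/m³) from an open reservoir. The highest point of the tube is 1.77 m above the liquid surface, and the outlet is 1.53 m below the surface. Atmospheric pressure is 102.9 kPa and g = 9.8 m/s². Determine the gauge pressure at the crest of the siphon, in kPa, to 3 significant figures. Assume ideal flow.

The outlet speed comes from Torricelli: v = √(2g·1.53) = 5.48 m/s.
The bore is uniform, so the speed at the crest is the same v. Bernoulli surface→crest: P_atm = P_top + ½ρv² + ρg·h_top.
P_top = 102900 − ½·877·5.48² − 877·9.8·1.77 = 74500 Pa. So P_gauge = P_top − P_atm = -28400 Pa.

P_gauge ≈ -28.4 kPa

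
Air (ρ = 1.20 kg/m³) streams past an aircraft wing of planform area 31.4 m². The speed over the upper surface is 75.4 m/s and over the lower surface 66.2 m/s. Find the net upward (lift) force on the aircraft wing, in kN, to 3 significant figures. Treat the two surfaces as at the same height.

From P + ½ρv² = const at equal height, P_low − P_up = ½ρ(v_up² − v_low²).
ΔP = ½·1.20·(75.4² − 66.2²) = 782 Pa.
Lift = ΔP · A = 782 × 31.4 = 24500 N.

F = 24.5 kN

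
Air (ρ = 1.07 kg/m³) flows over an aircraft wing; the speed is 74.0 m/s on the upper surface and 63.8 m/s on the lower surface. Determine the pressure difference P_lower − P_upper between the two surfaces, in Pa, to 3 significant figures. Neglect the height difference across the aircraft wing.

Bernoulli (same height): P_lower − P_upper = ½ρ(v_upper² − v_lower²).
ΔP = ½·1.07·(74.0² − 63.8²) = 752 Pa.

ΔP ≈ 752 Pa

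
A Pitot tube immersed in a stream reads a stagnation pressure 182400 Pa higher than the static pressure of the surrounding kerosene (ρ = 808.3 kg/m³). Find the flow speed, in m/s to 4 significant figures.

v ≈ 21.24 m/s

At the stagnation point the flow is brought to rest, so Bernoulli gives P_stag − P_static = ½ρv².
v = √(2ΔP/ρ) = √(2·182400/808.3) = 21.24 m/s.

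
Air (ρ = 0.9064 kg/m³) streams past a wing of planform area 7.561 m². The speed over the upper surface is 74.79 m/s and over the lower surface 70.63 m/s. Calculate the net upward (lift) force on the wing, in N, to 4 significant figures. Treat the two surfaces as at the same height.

F ≈ 2073 N

The faster flow above has the lower pressure; Bernoulli (same height) gives ΔP = ½ρ(v_up² − v_low²).
ΔP = ½·0.9064·(74.79² − 70.63²) = 274.2 Pa.
Lift = ΔP · A = 274.2 × 7.561 = 2073 N.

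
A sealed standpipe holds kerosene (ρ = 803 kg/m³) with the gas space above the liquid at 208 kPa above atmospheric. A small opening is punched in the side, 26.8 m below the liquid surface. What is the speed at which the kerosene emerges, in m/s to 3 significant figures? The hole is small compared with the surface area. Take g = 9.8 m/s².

v = 32.3 m/s

Take point 1 at the surface (v₁ ≈ 0) and point 2 at the hole (at atmospheric pressure). Bernoulli: P₁ + ρg h = P_atm + ½ρv₂².
With P₁ − P_atm = 208000 Pa, v₂ = √(2gh + 2ΔP/ρ) = √(2·9.8·26.8 + 2·208000/803) = 32.3 m/s.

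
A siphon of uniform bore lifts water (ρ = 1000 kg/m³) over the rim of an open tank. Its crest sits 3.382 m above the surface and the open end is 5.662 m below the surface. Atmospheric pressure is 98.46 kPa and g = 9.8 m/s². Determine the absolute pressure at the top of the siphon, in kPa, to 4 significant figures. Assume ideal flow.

From the surface to the outlet (both open to atmosphere, surface at rest): v = √(2g·h_out) = √(2·9.8·5.662) = 10.53 m/s.
The bore is uniform, so the speed at the crest is the same v. Bernoulli surface→crest: P_atm = P_top + ½ρv² + ρg·h_top.
P_top = 98460 − ½·1000·10.53² − 1000·9.8·3.382 = 9829 Pa.

9.829 kPa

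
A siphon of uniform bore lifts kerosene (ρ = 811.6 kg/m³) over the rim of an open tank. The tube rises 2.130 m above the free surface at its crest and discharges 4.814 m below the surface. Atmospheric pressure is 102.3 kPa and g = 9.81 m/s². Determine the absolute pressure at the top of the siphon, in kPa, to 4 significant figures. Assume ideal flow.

The outlet speed comes from Torricelli: v = √(2g·4.814) = 9.719 m/s.
With constant cross-section the crest speed equals v; applying Bernoulli from the surface up to the crest, P_top = P_atm − ½ρv² − ρg·h_top.
P_top = 102300 − ½·811.6·9.719² − 811.6·9.81·2.130 = 47010 Pa.

P_top ≈ 47.01 kPa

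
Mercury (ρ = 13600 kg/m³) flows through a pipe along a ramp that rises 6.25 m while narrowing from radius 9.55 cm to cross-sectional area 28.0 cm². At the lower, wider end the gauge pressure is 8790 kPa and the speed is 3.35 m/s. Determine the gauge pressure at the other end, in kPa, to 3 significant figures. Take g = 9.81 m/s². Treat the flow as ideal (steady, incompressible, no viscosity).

P₂ ≈ 41.6 kPa

Continuity gives A₁v₁ = A₂v₂, so v₂ = (287 cm²)/(28.0 cm²) × 3.35 m/s = 34.3 m/s.
Applying Bernoulli between the two ends and solving for P₂: P₂ = P₁ + ½ρ(v₁² − v₂²) − ρgΔh.
P₂ = 8790000 + ½·13600·(3.35² − 34.3²) − 13600·9.81·(+6.25) = 8790000 + (-7910000) − (834000) = 41600 Pa.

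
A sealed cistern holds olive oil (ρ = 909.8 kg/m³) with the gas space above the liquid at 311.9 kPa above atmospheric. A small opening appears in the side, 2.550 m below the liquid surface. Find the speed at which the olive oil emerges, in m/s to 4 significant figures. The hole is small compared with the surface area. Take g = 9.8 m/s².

Take point 1 at the surface (v₁ ≈ 0) and point 2 at the hole (at atmospheric pressure). Bernoulli: P₁ + ρg h = P_atm + ½ρv₂².
With P₁ − P_atm = 311900 Pa, v₂ = √(2gh + 2ΔP/ρ) = √(2·9.8·2.550 + 2·311900/909.8) = 27.12 m/s.

v ≈ 27.12 m/s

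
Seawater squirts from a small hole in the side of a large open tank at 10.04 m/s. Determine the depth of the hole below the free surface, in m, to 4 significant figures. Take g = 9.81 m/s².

For a small hole in a large open tank, ½v² = gh, giving h = v²/(2g).
h = 10.04²/(2·9.81) = 100.8/19.62 = 5.138 m.

5.138 m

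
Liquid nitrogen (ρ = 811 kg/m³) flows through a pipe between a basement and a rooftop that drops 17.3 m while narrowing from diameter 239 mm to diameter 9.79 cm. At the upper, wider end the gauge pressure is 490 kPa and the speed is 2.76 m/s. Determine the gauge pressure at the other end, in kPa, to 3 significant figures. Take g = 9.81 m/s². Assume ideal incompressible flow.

521 kPa

Mass conservation (A₁v₁ = A₂v₂) gives v₂ = 2.76 × 449/75.3 = 16.4 m/s.
Bernoulli: P₁ + ½ρv₁² + ρg h₁ = P₂ + ½ρv₂² + ρg h₂, so P₂ = P₁ + ½ρ(v₁² − v₂²) − ρg(h₂ − h₁).
P₂ = 490000 + ½·811·(2.76² − 16.4²) − 811·9.81·(−17.3) = 490000 + (-107000) − (-138000) = 521000 Pa.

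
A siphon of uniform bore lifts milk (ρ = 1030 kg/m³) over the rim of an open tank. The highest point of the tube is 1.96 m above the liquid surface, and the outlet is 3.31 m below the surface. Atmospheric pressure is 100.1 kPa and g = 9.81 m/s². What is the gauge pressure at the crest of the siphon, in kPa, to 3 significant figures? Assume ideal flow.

-53.2 kPa

The outlet speed comes from Torricelli: v = √(2g·3.31) = 8.06 m/s.
The bore is uniform, so the speed at the crest is the same v. Bernoulli surface→crest: P_atm = P_top + ½ρv² + ρg·h_top.
P_top = 100100 − ½·1030·8.06² − 1030·9.81·1.96 = 46900 Pa. So P_gauge = P_top − P_atm = -53200 Pa.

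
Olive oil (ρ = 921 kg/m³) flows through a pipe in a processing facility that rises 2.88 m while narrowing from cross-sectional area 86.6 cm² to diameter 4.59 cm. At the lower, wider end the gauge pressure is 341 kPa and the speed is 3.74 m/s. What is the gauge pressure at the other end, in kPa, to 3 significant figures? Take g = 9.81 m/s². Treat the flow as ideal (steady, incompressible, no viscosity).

P₂ = 145 kPa

Mass conservation (A₁v₁ = A₂v₂) gives v₂ = 3.74 × 86.6/16.5 = 19.6 m/s.
Bernoulli: P₁ + ½ρv₁² + ρg h₁ = P₂ + ½ρv₂² + ρg h₂, so P₂ = P₁ + ½ρ(v₁² − v₂²) − ρg(h₂ − h₁).
P₂ = 341000 + ½·921·(3.74² − 19.6²) − 921·9.81·(+2.88) = 341000 + (-170000) − (26000) = 145000 Pa.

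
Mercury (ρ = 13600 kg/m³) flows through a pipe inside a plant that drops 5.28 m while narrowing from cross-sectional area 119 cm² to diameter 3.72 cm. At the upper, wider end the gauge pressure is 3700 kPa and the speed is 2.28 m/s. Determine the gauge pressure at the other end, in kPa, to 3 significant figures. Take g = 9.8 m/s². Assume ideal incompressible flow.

Continuity gives A₁v₁ = A₂v₂, so v₂ = (119 cm²)/(10.9 cm²) × 2.28 m/s = 25.0 m/s.
Bernoulli: P₁ + ½ρv₁² + ρg h₁ = P₂ + ½ρv₂² + ρg h₂, so P₂ = P₁ + ½ρ(v₁² − v₂²) − ρg(h₂ − h₁).
P₂ = 3700000 + ½·13600·(2.28² − 25.0²) − 13600·9.8·(−5.28) = 3700000 + (-4200000) − (-704000) = 201000 Pa.

201 kPa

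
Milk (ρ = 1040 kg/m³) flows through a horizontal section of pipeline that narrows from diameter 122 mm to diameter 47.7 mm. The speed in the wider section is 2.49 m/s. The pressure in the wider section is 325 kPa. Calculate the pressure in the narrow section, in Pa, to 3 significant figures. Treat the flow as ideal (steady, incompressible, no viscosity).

By continuity, v₂ = v₁·A₁/A₂ = 2.49·(117/17.9) = 16.3 m/s.
With no height change, Bernoulli's equation is P₁ + ½ρv₁² = P₂ + ½ρv₂².
P₂ = P₁ − ½ρ(v₂² − v₁²) = 325000 − ½·1040·(16.3² − 2.49²) = 325000 − 135000 = 190000 Pa.

P₂ ≈ 190000 Pa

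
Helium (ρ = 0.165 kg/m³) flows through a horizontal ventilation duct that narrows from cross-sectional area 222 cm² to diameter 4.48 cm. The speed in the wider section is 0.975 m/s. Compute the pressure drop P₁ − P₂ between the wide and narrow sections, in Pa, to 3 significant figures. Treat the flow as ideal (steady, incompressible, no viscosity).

ΔP ≈ 15.5 Pa

Mass conservation (A₁v₁ = A₂v₂) gives v₂ = 0.975 × 222/15.8 = 13.7 m/s.
The pipe is horizontal, so Bernoulli reduces to P₁ + ½ρv₁² = P₂ + ½ρv₂².
P₁ − P₂ = ½·0.165·(13.7² − 0.975²) = ½·0.165·188 = 15.5 Pa.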